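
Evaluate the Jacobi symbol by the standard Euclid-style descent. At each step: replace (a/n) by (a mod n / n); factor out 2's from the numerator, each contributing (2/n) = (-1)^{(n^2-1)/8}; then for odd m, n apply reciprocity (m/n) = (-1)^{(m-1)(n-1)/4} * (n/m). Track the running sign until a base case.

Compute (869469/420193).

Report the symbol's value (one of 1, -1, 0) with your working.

1

(869469/420193): 869469 mod 420193 = 29083, so (869469/420193) = (29083/420193)
flip (29083/420193) -> (420193/29083): both odd, 29083 mod 4 = 3, 420193 mod 4 = 1, so the flip contributes +1; sign now +1
(420193/29083): 420193 mod 29083 = 13031, so (420193/29083) = (13031/29083)
flip (13031/29083) -> (29083/13031): both odd, 13031 mod 4 = 3, 29083 mod 4 = 3, so the flip contributes -1; sign now -1
(29083/13031): 29083 mod 13031 = 3021, so (29083/13031) = (3021/13031)
flip (3021/13031) -> (13031/3021): both odd, 3021 mod 4 = 1, 13031 mod 4 = 3, so the flip contributes +1; sign now -1
(13031/3021): 13031 mod 3021 = 947, so (13031/3021) = (947/3021)
flip (947/3021) -> (3021/947): both odd, 947 mod 4 = 3, 3021 mod 4 = 1, so the flip contributes +1; sign now -1
(3021/947): 3021 mod 947 = 180, so (3021/947) = (180/947)
factor out 2^2: 180 = 2^2·45; with 947 mod 8 = 3, (2/947) = -1; sign now -1; continue with (45/947)
flip (45/947) -> (947/45): both odd, 45 mod 4 = 1, 947 mod 4 = 3, so the flip contributes +1; sign now -1
(947/45): 947 mod 45 = 2, so (947/45) = (2/45)
factor out 2^1: 2 = 2^1·1; with 45 mod 8 = 5, (2/45) = -1; sign now +1; continue with (1/45)
reached (1/45) = 1, so the symbol is +1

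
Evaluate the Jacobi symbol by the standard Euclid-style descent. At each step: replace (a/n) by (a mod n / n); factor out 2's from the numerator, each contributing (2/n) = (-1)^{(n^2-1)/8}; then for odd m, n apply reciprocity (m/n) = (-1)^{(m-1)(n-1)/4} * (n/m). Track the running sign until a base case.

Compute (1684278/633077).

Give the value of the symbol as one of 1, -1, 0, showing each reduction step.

0

(1684278/633077): 1684278 mod 633077 = 418124, so (1684278/633077) = (418124/633077)
factor out 2^2: 418124 = 2^2·104531; with 633077 mod 8 = 5, (2/633077) = -1; sign now +1; continue with (104531/633077)
flip (104531/633077) -> (633077/104531): both odd, 104531 mod 4 = 3, 633077 mod 4 = 1, so the flip contributes +1; sign now +1
(633077/104531): 633077 mod 104531 = 5891, so (633077/104531) = (5891/104531)
flip (5891/104531) -> (104531/5891): both odd, 5891 mod 4 = 3, 104531 mod 4 = 3, so the flip contributes -1; sign now -1
(104531/5891): 104531 mod 5891 = 4384, so (104531/5891) = (4384/5891)
factor out 2^5: 4384 = 2^5·137; with 5891 mod 8 = 3, (2/5891) = -1; sign now +1; continue with (137/5891)
flip (137/5891) -> (5891/137): both odd, 137 mod 4 = 1, 5891 mod 4 = 3, so the flip contributes +1; sign now +1
(5891/137): 5891 mod 137 = 0, so (5891/137) = (0/137)
reached (0/137); gcd(a, n) > 1, so (0/137) = 0 and the symbol is 0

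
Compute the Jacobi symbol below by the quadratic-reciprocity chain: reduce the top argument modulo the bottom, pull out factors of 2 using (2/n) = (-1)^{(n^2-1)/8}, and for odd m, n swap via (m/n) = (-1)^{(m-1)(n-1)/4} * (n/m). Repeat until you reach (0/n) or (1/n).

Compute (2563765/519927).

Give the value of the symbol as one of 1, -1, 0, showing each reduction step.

1

(2563765/519927) = (484057/519927)   [reduce mod 519927]
reciprocity: (484057/519927) = +1·(519927/484057) since 484057 mod 4 = 1, 519927 mod 4 = 3; sign now +1
(519927/484057) = (35870/484057)   [reduce mod 484057]
35870 = 2^1·17935; (2/484057) = +1 since 484057 mod 8 = 1, so (35870/484057) = (+1)^1·(17935/484057); sign now +1
reciprocity: (17935/484057) = +1·(484057/17935) since 17935 mod 4 = 3, 484057 mod 4 = 1; sign now +1
(484057/17935) = (17747/17935)   [reduce mod 17935]
reciprocity: (17747/17935) = -1·(17935/17747) since 17747 mod 4 = 3, 17935 mod 4 = 3; sign now -1
(17935/17747) = (188/17747)   [reduce mod 17747]
188 = 2^2·47; (2/17747) = -1 since 17747 mod 8 = 3, so (188/17747) = (-1)^2·(47/17747); sign now -1
reciprocity: (47/17747) = -1·(17747/47) since 47 mod 4 = 3, 17747 mod 4 = 3; sign now +1
(17747/47) = (28/47)   [reduce mod 47]
28 = 2^2·7; (2/47) = +1 since 47 mod 8 = 7, so (28/47) = (+1)^2·(7/47); sign now +1
reciprocity: (7/47) = -1·(47/7) since 7 mod 4 = 3, 47 mod 4 = 3; sign now -1
(47/7) = (5/7)   [reduce mod 7]
reciprocity: (5/7) = +1·(7/5) since 5 mod 4 = 1, 7 mod 4 = 3; sign now -1
(7/5) = (2/5)   [reduce mod 5]
2 = 2^1·1; (2/5) = -1 since 5 mod 8 = 5, so (2/5) = (-1)^1·(1/5); sign now +1
(1/5) = 1; final value = sign = +1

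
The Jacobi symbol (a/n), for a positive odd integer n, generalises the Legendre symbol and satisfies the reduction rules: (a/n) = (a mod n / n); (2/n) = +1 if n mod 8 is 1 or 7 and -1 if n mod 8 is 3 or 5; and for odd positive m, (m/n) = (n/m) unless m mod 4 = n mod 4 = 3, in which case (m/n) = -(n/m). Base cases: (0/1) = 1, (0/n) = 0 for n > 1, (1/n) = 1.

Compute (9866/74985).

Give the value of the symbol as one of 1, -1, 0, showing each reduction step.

9866 = 2^1·4933; (2/74985) = +1 since 74985 mod 8 = 1, so (9866/74985) = (+1)^1·(4933/74985); sign now +1
reciprocity: (4933/74985) = +1·(74985/4933) since 4933 mod 4 = 1, 74985 mod 4 = 1; sign now +1
(74985/4933) = (990/4933)   [reduce mod 4933]
990 = 2^1·495; (2/4933) = -1 since 4933 mod 8 = 5, so (990/4933) = (-1)^1·(495/4933); sign now -1
reciprocity: (495/4933) = +1·(4933/495) since 495 mod 4 = 3, 4933 mod 4 = 1; sign now -1
(4933/495) = (478/495)   [reduce mod 495]
478 = 2^1·239; (2/495) = +1 since 495 mod 8 = 7, so (478/495) = (+1)^1·(239/495); sign now -1
reciprocity: (239/495) = -1·(495/239) since 239 mod 4 = 3, 495 mod 4 = 3; sign now +1
(495/239) = (17/239)   [reduce mod 239]
reciprocity: (17/239) = +1·(239/17) since 17 mod 4 = 1, 239 mod 4 = 3; sign now +1
(239/17) = (1/17)   [reduce mod 17]
(1/17) = 1; final value = sign = +1

1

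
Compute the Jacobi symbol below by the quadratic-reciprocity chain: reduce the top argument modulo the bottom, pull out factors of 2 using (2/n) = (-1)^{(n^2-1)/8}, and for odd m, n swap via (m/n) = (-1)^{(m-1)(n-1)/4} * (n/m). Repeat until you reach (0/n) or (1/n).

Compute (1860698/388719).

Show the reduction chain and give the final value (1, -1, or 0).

-1

(1860698/388719): 1860698 mod 388719 = 305822, so (1860698/388719) = (305822/388719)
factor out 2^1: 305822 = 2^1·152911; with 388719 mod 8 = 7, (2/388719) = +1; sign now +1; continue with (152911/388719)
flip (152911/388719) -> (388719/152911): both odd, 152911 mod 4 = 3, 388719 mod 4 = 3, so the flip contributes -1; sign now -1
(388719/152911): 388719 mod 152911 = 82897, so (388719/152911) = (82897/152911)
flip (82897/152911) -> (152911/82897): both odd, 82897 mod 4 = 1, 152911 mod 4 = 3, so the flip contributes +1; sign now -1
(152911/82897): 152911 mod 82897 = 70014, so (152911/82897) = (70014/82897)
factor out 2^1: 70014 = 2^1·35007; with 82897 mod 8 = 1, (2/82897) = +1; sign now -1; continue with (35007/82897)
flip (35007/82897) -> (82897/35007): both odd, 35007 mod 4 = 3, 82897 mod 4 = 1, so the flip contributes +1; sign now -1
(82897/35007): 82897 mod 35007 = 12883, so (82897/35007) = (12883/35007)
flip (12883/35007) -> (35007/12883): both odd, 12883 mod 4 = 3, 35007 mod 4 = 3, so the flip contributes -1; sign now +1
(35007/12883): 35007 mod 12883 = 9241, so (35007/12883) = (9241/12883)
flip (9241/12883) -> (12883/9241): both odd, 9241 mod 4 = 1, 12883 mod 4 = 3, so the flip contributes +1; sign now +1
(12883/9241): 12883 mod 9241 = 3642, so (12883/9241) = (3642/9241)
factor out 2^1: 3642 = 2^1·1821; with 9241 mod 8 = 1, (2/9241) = +1; sign now +1; continue with (1821/9241)
flip (1821/9241) -> (9241/1821): both odd, 1821 mod 4 = 1, 9241 mod 4 = 1, so the flip contributes +1; sign now +1
(9241/1821): 9241 mod 1821 = 136, so (9241/1821) = (136/1821)
factor out 2^3: 136 = 2^3·17; with 1821 mod 8 = 5, (2/1821) = -1; sign now -1; continue with (17/1821)
flip (17/1821) -> (1821/17): both odd, 17 mod 4 = 1, 1821 mod 4 = 1, so the flip contributes +1; sign now -1
(1821/17): 1821 mod 17 = 2, so (1821/17) = (2/17)
factor out 2^1: 2 = 2^1·1; with 17 mod 8 = 1, (2/17) = +1; sign now -1; continue with (1/17)
reached (1/17) = 1, so the symbol is -1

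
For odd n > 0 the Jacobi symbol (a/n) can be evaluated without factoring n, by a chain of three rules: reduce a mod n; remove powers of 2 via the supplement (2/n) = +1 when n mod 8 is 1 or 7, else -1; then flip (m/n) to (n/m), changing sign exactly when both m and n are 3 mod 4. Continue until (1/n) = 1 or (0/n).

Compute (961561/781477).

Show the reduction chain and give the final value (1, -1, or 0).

(961561/781477) = (180084/781477)   [reduce mod 781477]
180084 = 2^2·45021; (2/781477) = -1 since 781477 mod 8 = 5, so (180084/781477) = (-1)^2·(45021/781477); sign now +1
reciprocity: (45021/781477) = +1·(781477/45021) since 45021 mod 4 = 1, 781477 mod 4 = 1; sign now +1
(781477/45021) = (16120/45021)   [reduce mod 45021]
16120 = 2^3·2015; (2/45021) = -1 since 45021 mod 8 = 5, so (16120/45021) = (-1)^3·(2015/45021); sign now -1
reciprocity: (2015/45021) = +1·(45021/2015) since 2015 mod 4 = 3, 45021 mod 4 = 1; sign now -1
(45021/2015) = (691/2015)   [reduce mod 2015]
reciprocity: (691/2015) = -1·(2015/691) since 691 mod 4 = 3, 2015 mod 4 = 3; sign now +1
(2015/691) = (633/691)   [reduce mod 691]
reciprocity: (633/691) = +1·(691/633) since 633 mod 4 = 1, 691 mod 4 = 3; sign now +1
(691/633) = (58/633)   [reduce mod 633]
58 = 2^1·29; (2/633) = +1 since 633 mod 8 = 1, so (58/633) = (+1)^1·(29/633); sign now +1
reciprocity: (29/633) = +1·(633/29) since 29 mod 4 = 1, 633 mod 4 = 1; sign now +1
(633/29) = (24/29)   [reduce mod 29]
24 = 2^3·3; (2/29) = -1 since 29 mod 8 = 5, so (24/29) = (-1)^3·(3/29); sign now -1
reciprocity: (3/29) = +1·(29/3) since 3 mod 4 = 3, 29 mod 4 = 1; sign now -1
(29/3) = (2/3)   [reduce mod 3]
2 = 2^1·1; (2/3) = -1 since 3 mod 8 = 3, so (2/3) = (-1)^1·(1/3); sign now +1
(1/3) = 1; final value = sign = +1

1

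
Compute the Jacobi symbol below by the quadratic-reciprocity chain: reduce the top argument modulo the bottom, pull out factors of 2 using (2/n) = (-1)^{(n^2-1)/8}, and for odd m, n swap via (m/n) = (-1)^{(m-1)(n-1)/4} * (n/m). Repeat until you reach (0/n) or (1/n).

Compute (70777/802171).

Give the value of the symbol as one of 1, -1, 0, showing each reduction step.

reciprocity: (70777/802171) = +1·(802171/70777) since 70777 mod 4 = 1, 802171 mod 4 = 3; sign now +1
(802171/70777) = (23624/70777)   [reduce mod 70777]
23624 = 2^3·2953; (2/70777) = +1 since 70777 mod 8 = 1, so (23624/70777) = (+1)^3·(2953/70777); sign now +1
reciprocity: (2953/70777) = +1·(70777/2953) since 2953 mod 4 = 1, 70777 mod 4 = 1; sign now +1
(70777/2953) = (2858/2953)   [reduce mod 2953]
2858 = 2^1·1429; (2/2953) = +1 since 2953 mod 8 = 1, so (2858/2953) = (+1)^1·(1429/2953); sign now +1
reciprocity: (1429/2953) = +1·(2953/1429) since 1429 mod 4 = 1, 2953 mod 4 = 1; sign now +1
(2953/1429) = (95/1429)   [reduce mod 1429]
reciprocity: (95/1429) = +1·(1429/95) since 95 mod 4 = 3, 1429 mod 4 = 1; sign now +1
(1429/95) = (4/95)   [reduce mod 95]
4 = 2^2·1; (2/95) = +1 since 95 mod 8 = 7, so (4/95) = (+1)^2·(1/95); sign now +1
(1/95) = 1; final value = sign = +1

1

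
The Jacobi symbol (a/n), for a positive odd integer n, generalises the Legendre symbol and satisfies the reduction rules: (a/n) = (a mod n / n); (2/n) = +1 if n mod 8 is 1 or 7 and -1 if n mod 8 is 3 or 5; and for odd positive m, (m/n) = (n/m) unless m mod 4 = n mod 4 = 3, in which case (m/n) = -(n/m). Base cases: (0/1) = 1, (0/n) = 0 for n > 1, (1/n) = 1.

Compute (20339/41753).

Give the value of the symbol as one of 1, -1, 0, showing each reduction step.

0

flip (20339/41753) -> (41753/20339): both odd, 20339 mod 4 = 3, 41753 mod 4 = 1, so the flip contributes +1; sign now +1
(41753/20339): 41753 mod 20339 = 1075, so (41753/20339) = (1075/20339)
flip (1075/20339) -> (20339/1075): both odd, 1075 mod 4 = 3, 20339 mod 4 = 3, so the flip contributes -1; sign now -1
(20339/1075): 20339 mod 1075 = 989, so (20339/1075) = (989/1075)
flip (989/1075) -> (1075/989): both odd, 989 mod 4 = 1, 1075 mod 4 = 3, so the flip contributes +1; sign now -1
(1075/989): 1075 mod 989 = 86, so (1075/989) = (86/989)
factor out 2^1: 86 = 2^1·43; with 989 mod 8 = 5, (2/989) = -1; sign now +1; continue with (43/989)
flip (43/989) -> (989/43): both odd, 43 mod 4 = 3, 989 mod 4 = 1, so the flip contributes +1; sign now +1
(989/43): 989 mod 43 = 0, so (989/43) = (0/43)
reached (0/43); gcd(a, n) > 1, so (0/43) = 0 and the symbol is 0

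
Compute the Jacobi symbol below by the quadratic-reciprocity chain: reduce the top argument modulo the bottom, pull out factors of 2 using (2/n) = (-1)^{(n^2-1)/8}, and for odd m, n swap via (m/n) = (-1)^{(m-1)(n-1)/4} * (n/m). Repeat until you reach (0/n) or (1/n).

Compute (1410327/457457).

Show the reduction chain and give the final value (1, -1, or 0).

-1

(1410327/457457): 1410327 mod 457457 = 37956, so (1410327/457457) = (37956/457457)
factor out 2^2: 37956 = 2^2·9489; with 457457 mod 8 = 1, (2/457457) = +1; sign now +1; continue with (9489/457457)
flip (9489/457457) -> (457457/9489): both odd, 9489 mod 4 = 1, 457457 mod 4 = 1, so the flip contributes +1; sign now +1
(457457/9489): 457457 mod 9489 = 1985, so (457457/9489) = (1985/9489)
flip (1985/9489) -> (9489/1985): both odd, 1985 mod 4 = 1, 9489 mod 4 = 1, so the flip contributes +1; sign now +1
(9489/1985): 9489 mod 1985 = 1549, so (9489/1985) = (1549/1985)
flip (1549/1985) -> (1985/1549): both odd, 1549 mod 4 = 1, 1985 mod 4 = 1, so the flip contributes +1; sign now +1
(1985/1549): 1985 mod 1549 = 436, so (1985/1549) = (436/1549)
factor out 2^2: 436 = 2^2·109; with 1549 mod 8 = 5, (2/1549) = -1; sign now +1; continue with (109/1549)
flip (109/1549) -> (1549/109): both odd, 109 mod 4 = 1, 1549 mod 4 = 1, so the flip contributes +1; sign now +1
(1549/109): 1549 mod 109 = 23, so (1549/109) = (23/109)
flip (23/109) -> (109/23): both odd, 23 mod 4 = 3, 109 mod 4 = 1, so the flip contributes +1; sign now +1
(109/23): 109 mod 23 = 17, so (109/23) = (17/23)
flip (17/23) -> (23/17): both odd, 17 mod 4 = 1, 23 mod 4 = 3, so the flip contributes +1; sign now +1
(23/17): 23 mod 17 = 6, so (23/17) = (6/17)
factor out 2^1: 6 = 2^1·3; with 17 mod 8 = 1, (2/17) = +1; sign now +1; continue with (3/17)
flip (3/17) -> (17/3): both odd, 3 mod 4 = 3, 17 mod 4 = 1, so the flip contributes +1; sign now +1
(17/3): 17 mod 3 = 2, so (17/3) = (2/3)
factor out 2^1: 2 = 2^1·1; with 3 mod 8 = 3, (2/3) = -1; sign now -1; continue with (1/3)
reached (1/3) = 1, so the symbol is -1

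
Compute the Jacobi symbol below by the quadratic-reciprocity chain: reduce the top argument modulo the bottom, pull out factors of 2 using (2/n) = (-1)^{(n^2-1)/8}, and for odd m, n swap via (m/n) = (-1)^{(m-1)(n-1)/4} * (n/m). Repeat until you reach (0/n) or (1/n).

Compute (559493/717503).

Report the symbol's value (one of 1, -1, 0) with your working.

-1

flip (559493/717503) -> (717503/559493): both odd, 559493 mod 4 = 1, 717503 mod 4 = 3, so the flip contributes +1; sign now +1
(717503/559493): 717503 mod 559493 = 158010, so (717503/559493) = (158010/559493)
factor out 2^1: 158010 = 2^1·79005; with 559493 mod 8 = 5, (2/559493) = -1; sign now -1; continue with (79005/559493)
flip (79005/559493) -> (559493/79005): both odd, 79005 mod 4 = 1, 559493 mod 4 = 1, so the flip contributes +1; sign now -1
(559493/79005): 559493 mod 79005 = 6458, so (559493/79005) = (6458/79005)
factor out 2^1: 6458 = 2^1·3229; with 79005 mod 8 = 5, (2/79005) = -1; sign now +1; continue with (3229/79005)
flip (3229/79005) -> (79005/3229): both odd, 3229 mod 4 = 1, 79005 mod 4 = 1, so the flip contributes +1; sign now +1
(79005/3229): 79005 mod 3229 = 1509, so (79005/3229) = (1509/3229)
flip (1509/3229) -> (3229/1509): both odd, 1509 mod 4 = 1, 3229 mod 4 = 1, so the flip contributes +1; sign now +1
(3229/1509): 3229 mod 1509 = 211, so (3229/1509) = (211/1509)
flip (211/1509) -> (1509/211): both odd, 211 mod 4 = 3, 1509 mod 4 = 1, so the flip contributes +1; sign now +1
(1509/211): 1509 mod 211 = 32, so (1509/211) = (32/211)
factor out 2^5: 32 = 2^5·1; with 211 mod 8 = 3, (2/211) = -1; sign now -1; continue with (1/211)
reached (1/211) = 1, so the symbol is -1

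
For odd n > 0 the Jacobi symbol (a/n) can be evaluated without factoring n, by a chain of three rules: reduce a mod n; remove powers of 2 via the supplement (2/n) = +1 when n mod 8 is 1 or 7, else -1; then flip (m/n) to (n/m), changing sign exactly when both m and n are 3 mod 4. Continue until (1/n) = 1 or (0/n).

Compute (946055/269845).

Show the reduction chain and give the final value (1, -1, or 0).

(946055/269845) = (136520/269845)   [reduce mod 269845]
136520 = 2^3·17065; (2/269845) = -1 since 269845 mod 8 = 5, so (136520/269845) = (-1)^3·(17065/269845); sign now -1
reciprocity: (17065/269845) = +1·(269845/17065) since 17065 mod 4 = 1, 269845 mod 4 = 1; sign now -1
(269845/17065) = (13870/17065)   [reduce mod 17065]
13870 = 2^1·6935; (2/17065) = +1 since 17065 mod 8 = 1, so (13870/17065) = (+1)^1·(6935/17065); sign now -1
reciprocity: (6935/17065) = +1·(17065/6935) since 6935 mod 4 = 3, 17065 mod 4 = 1; sign now -1
(17065/6935) = (3195/6935)   [reduce mod 6935]
reciprocity: (3195/6935) = -1·(6935/3195) since 3195 mod 4 = 3, 6935 mod 4 = 3; sign now +1
(6935/3195) = (545/3195)   [reduce mod 3195]
reciprocity: (545/3195) = +1·(3195/545) since 545 mod 4 = 1, 3195 mod 4 = 3; sign now +1
(3195/545) = (470/545)   [reduce mod 545]
470 = 2^1·235; (2/545) = +1 since 545 mod 8 = 1, so (470/545) = (+1)^1·(235/545); sign now +1
reciprocity: (235/545) = +1·(545/235) since 235 mod 4 = 3, 545 mod 4 = 1; sign now +1
(545/235) = (75/235)   [reduce mod 235]
reciprocity: (75/235) = -1·(235/75) since 75 mod 4 = 3, 235 mod 4 = 3; sign now -1
(235/75) = (10/75)   [reduce mod 75]
10 = 2^1·5; (2/75) = -1 since 75 mod 8 = 3, so (10/75) = (-1)^1·(5/75); sign now +1
reciprocity: (5/75) = +1·(75/5) since 5 mod 4 = 1, 75 mod 4 = 3; sign now +1
(75/5) = (0/5)   [reduce mod 5]
(0/5) = 0   [gcd(a, n) > 1]; final value = 0

0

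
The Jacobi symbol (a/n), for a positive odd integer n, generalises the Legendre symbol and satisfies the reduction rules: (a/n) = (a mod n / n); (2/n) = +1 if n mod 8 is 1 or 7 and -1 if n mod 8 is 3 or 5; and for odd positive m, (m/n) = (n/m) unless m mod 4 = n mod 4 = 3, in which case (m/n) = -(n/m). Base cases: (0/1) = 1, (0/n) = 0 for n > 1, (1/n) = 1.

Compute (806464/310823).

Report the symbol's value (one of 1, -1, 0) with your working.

(806464/310823) = (184818/310823)   [reduce mod 310823]
184818 = 2^1·92409; (2/310823) = +1 since 310823 mod 8 = 7, so (184818/310823) = (+1)^1·(92409/310823); sign now +1
reciprocity: (92409/310823) = +1·(310823/92409) since 92409 mod 4 = 1, 310823 mod 4 = 3; sign now +1
(310823/92409) = (33596/92409)   [reduce mod 92409]
33596 = 2^2·8399; (2/92409) = +1 since 92409 mod 8 = 1, so (33596/92409) = (+1)^2·(8399/92409); sign now +1
reciprocity: (8399/92409) = +1·(92409/8399) since 8399 mod 4 = 3, 92409 mod 4 = 1; sign now +1
(92409/8399) = (20/8399)   [reduce mod 8399]
20 = 2^2·5; (2/8399) = +1 since 8399 mod 8 = 7, so (20/8399) = (+1)^2·(5/8399); sign now +1
reciprocity: (5/8399) = +1·(8399/5) since 5 mod 4 = 1, 8399 mod 4 = 3; sign now +1
(8399/5) = (4/5)   [reduce mod 5]
4 = 2^2·1; (2/5) = -1 since 5 mod 8 = 5, so (4/5) = (-1)^2·(1/5); sign now +1
(1/5) = 1; final value = sign = +1

1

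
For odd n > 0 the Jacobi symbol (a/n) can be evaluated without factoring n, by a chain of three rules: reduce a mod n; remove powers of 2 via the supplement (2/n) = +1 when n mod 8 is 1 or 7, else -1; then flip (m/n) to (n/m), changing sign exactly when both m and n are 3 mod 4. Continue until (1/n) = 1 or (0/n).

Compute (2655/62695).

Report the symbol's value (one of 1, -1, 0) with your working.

reciprocity: (2655/62695) = -1·(62695/2655) since 2655 mod 4 = 3, 62695 mod 4 = 3; sign now -1
(62695/2655) = (1630/2655)   [reduce mod 2655]
1630 = 2^1·815; (2/2655) = +1 since 2655 mod 8 = 7, so (1630/2655) = (+1)^1·(815/2655); sign now -1
reciprocity: (815/2655) = -1·(2655/815) since 815 mod 4 = 3, 2655 mod 4 = 3; sign now +1
(2655/815) = (210/815)   [reduce mod 815]
210 = 2^1·105; (2/815) = +1 since 815 mod 8 = 7, so (210/815) = (+1)^1·(105/815); sign now +1
reciprocity: (105/815) = +1·(815/105) since 105 mod 4 = 1, 815 mod 4 = 3; sign now +1
(815/105) = (80/105)   [reduce mod 105]
80 = 2^4·5; (2/105) = +1 since 105 mod 8 = 1, so (80/105) = (+1)^4·(5/105); sign now +1
reciprocity: (5/105) = +1·(105/5) since 5 mod 4 = 1, 105 mod 4 = 1; sign now +1
(105/5) = (0/5)   [reduce mod 5]
(0/5) = 0   [gcd(a, n) > 1]; final value = 0

0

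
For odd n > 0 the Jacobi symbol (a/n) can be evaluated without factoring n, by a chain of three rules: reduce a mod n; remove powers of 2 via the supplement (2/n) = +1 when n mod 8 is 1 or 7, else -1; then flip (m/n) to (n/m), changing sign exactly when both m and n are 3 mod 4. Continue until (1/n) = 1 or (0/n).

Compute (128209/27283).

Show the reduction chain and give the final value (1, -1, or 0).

(128209/27283): 128209 mod 27283 = 19077, so (128209/27283) = (19077/27283)
flip (19077/27283) -> (27283/19077): both odd, 19077 mod 4 = 1, 27283 mod 4 = 3, so the flip contributes +1; sign now +1
(27283/19077): 27283 mod 19077 = 8206, so (27283/19077) = (8206/19077)
factor out 2^1: 8206 = 2^1·4103; with 19077 mod 8 = 5, (2/19077) = -1; sign now -1; continue with (4103/19077)
flip (4103/19077) -> (19077/4103): both odd, 4103 mod 4 = 3, 19077 mod 4 = 1, so the flip contributes +1; sign now -1
(19077/4103): 19077 mod 4103 = 2665, so (19077/4103) = (2665/4103)
flip (2665/4103) -> (4103/2665): both odd, 2665 mod 4 = 1, 4103 mod 4 = 3, so the flip contributes +1; sign now -1
(4103/2665): 4103 mod 2665 = 1438, so (4103/2665) = (1438/2665)
factor out 2^1: 1438 = 2^1·719; with 2665 mod 8 = 1, (2/2665) = +1; sign now -1; continue with (719/2665)
flip (719/2665) -> (2665/719): both odd, 719 mod 4 = 3, 2665 mod 4 = 1, so the flip contributes +1; sign now -1
(2665/719): 2665 mod 719 = 508, so (2665/719) = (508/719)
factor out 2^2: 508 = 2^2·127; with 719 mod 8 = 7, (2/719) = +1; sign now -1; continue with (127/719)
flip (127/719) -> (719/127): both odd, 127 mod 4 = 3, 719 mod 4 = 3, so the flip contributes -1; sign now +1
(719/127): 719 mod 127 = 84, so (719/127) = (84/127)
factor out 2^2: 84 = 2^2·21; with 127 mod 8 = 7, (2/127) = +1; sign now +1; continue with (21/127)
flip (21/127) -> (127/21): both odd, 21 mod 4 = 1, 127 mod 4 = 3, so the flip contributes +1; sign now +1
(127/21): 127 mod 21 = 1, so (127/21) = (1/21)
reached (1/21) = 1, so the symbol is +1

1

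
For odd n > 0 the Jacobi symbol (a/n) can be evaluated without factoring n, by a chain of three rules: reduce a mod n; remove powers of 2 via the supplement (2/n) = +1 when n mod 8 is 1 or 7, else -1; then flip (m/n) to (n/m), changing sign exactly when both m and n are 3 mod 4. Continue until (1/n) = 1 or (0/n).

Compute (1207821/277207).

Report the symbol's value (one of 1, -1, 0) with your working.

-1

(1207821/277207): 1207821 mod 277207 = 98993, so (1207821/277207) = (98993/277207)
flip (98993/277207) -> (277207/98993): both odd, 98993 mod 4 = 1, 277207 mod 4 = 3, so the flip contributes +1; sign now +1
(277207/98993): 277207 mod 98993 = 79221, so (277207/98993) = (79221/98993)
flip (79221/98993) -> (98993/79221): both odd, 79221 mod 4 = 1, 98993 mod 4 = 1, so the flip contributes +1; sign now +1
(98993/79221): 98993 mod 79221 = 19772, so (98993/79221) = (19772/79221)
factor out 2^2: 19772 = 2^2·4943; with 79221 mod 8 = 5, (2/79221) = -1; sign now +1; continue with (4943/79221)
flip (4943/79221) -> (79221/4943): both odd, 4943 mod 4 = 3, 79221 mod 4 = 1, so the flip contributes +1; sign now +1
(79221/4943): 79221 mod 4943 = 133, so (79221/4943) = (133/4943)
flip (133/4943) -> (4943/133): both odd, 133 mod 4 = 1, 4943 mod 4 = 3, so the flip contributes +1; sign now +1
(4943/133): 4943 mod 133 = 22, so (4943/133) = (22/133)
factor out 2^1: 22 = 2^1·11; with 133 mod 8 = 5, (2/133) = -1; sign now -1; continue with (11/133)
flip (11/133) -> (133/11): both odd, 11 mod 4 = 3, 133 mod 4 = 1, so the flip contributes +1; sign now -1
(133/11): 133 mod 11 = 1, so (133/11) = (1/11)
reached (1/11) = 1, so the symbol is -1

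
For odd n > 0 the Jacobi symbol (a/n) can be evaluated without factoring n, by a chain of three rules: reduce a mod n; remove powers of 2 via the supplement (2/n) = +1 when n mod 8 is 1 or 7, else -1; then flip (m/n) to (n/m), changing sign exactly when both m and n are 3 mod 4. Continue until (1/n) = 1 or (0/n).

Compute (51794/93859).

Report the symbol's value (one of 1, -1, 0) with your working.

0

51794 = 2^1·25897; (2/93859) = -1 since 93859 mod 8 = 3, so (51794/93859) = (-1)^1·(25897/93859); sign now -1
reciprocity: (25897/93859) = +1·(93859/25897) since 25897 mod 4 = 1, 93859 mod 4 = 3; sign now -1
(93859/25897) = (16168/25897)   [reduce mod 25897]
16168 = 2^3·2021; (2/25897) = +1 since 25897 mod 8 = 1, so (16168/25897) = (+1)^3·(2021/25897); sign now -1
reciprocity: (2021/25897) = +1·(25897/2021) since 2021 mod 4 = 1, 25897 mod 4 = 1; sign now -1
(25897/2021) = (1645/2021)   [reduce mod 2021]
reciprocity: (1645/2021) = +1·(2021/1645) since 1645 mod 4 = 1, 2021 mod 4 = 1; sign now -1
(2021/1645) = (376/1645)   [reduce mod 1645]
376 = 2^3·47; (2/1645) = -1 since 1645 mod 8 = 5, so (376/1645) = (-1)^3·(47/1645); sign now +1
reciprocity: (47/1645) = +1·(1645/47) since 47 mod 4 = 3, 1645 mod 4 = 1; sign now +1
(1645/47) = (0/47)   [reduce mod 47]
(0/47) = 0   [gcd(a, n) > 1]; final value = 0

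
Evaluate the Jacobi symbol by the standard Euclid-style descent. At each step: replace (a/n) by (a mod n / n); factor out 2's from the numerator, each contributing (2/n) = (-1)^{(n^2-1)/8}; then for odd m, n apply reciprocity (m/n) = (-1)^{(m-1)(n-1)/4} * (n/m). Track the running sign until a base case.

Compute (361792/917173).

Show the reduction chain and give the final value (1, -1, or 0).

factor out 2^6: 361792 = 2^6·5653; with 917173 mod 8 = 5, (2/917173) = -1; sign now +1; continue with (5653/917173)
flip (5653/917173) -> (917173/5653): both odd, 5653 mod 4 = 1, 917173 mod 4 = 1, so the flip contributes +1; sign now +1
(917173/5653): 917173 mod 5653 = 1387, so (917173/5653) = (1387/5653)
flip (1387/5653) -> (5653/1387): both odd, 1387 mod 4 = 3, 5653 mod 4 = 1, so the flip contributes +1; sign now +1
(5653/1387): 5653 mod 1387 = 105, so (5653/1387) = (105/1387)
flip (105/1387) -> (1387/105): both odd, 105 mod 4 = 1, 1387 mod 4 = 3, so the flip contributes +1; sign now +1
(1387/105): 1387 mod 105 = 22, so (1387/105) = (22/105)
factor out 2^1: 22 = 2^1·11; with 105 mod 8 = 1, (2/105) = +1; sign now +1; continue with (11/105)
flip (11/105) -> (105/11): both odd, 11 mod 4 = 3, 105 mod 4 = 1, so the flip contributes +1; sign now +1
(105/11): 105 mod 11 = 6, so (105/11) = (6/11)
factor out 2^1: 6 = 2^1·3; with 11 mod 8 = 3, (2/11) = -1; sign now -1; continue with (3/11)
flip (3/11) -> (11/3): both odd, 3 mod 4 = 3, 11 mod 4 = 3, so the flip contributes -1; sign now +1
(11/3): 11 mod 3 = 2, so (11/3) = (2/3)
factor out 2^1: 2 = 2^1·1; with 3 mod 8 = 3, (2/3) = -1; sign now -1; continue with (1/3)
reached (1/3) = 1, so the symbol is -1

-1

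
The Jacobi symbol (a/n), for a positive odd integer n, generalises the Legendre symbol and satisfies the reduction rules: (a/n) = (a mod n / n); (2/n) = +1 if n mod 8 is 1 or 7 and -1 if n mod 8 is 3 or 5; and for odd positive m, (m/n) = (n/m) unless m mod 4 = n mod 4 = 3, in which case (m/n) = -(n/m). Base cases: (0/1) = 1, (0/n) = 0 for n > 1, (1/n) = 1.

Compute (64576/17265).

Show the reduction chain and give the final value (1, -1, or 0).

(64576/17265) = (12781/17265)   [reduce mod 17265]
reciprocity: (12781/17265) = +1·(17265/12781) since 12781 mod 4 = 1, 17265 mod 4 = 1; sign now +1
(17265/12781) = (4484/12781)   [reduce mod 12781]
4484 = 2^2·1121; (2/12781) = -1 since 12781 mod 8 = 5, so (4484/12781) = (-1)^2·(1121/12781); sign now +1
reciprocity: (1121/12781) = +1·(12781/1121) since 1121 mod 4 = 1, 12781 mod 4 = 1; sign now +1
(12781/1121) = (450/1121)   [reduce mod 1121]
450 = 2^1·225; (2/1121) = +1 since 1121 mod 8 = 1, so (450/1121) = (+1)^1·(225/1121); sign now +1
reciprocity: (225/1121) = +1·(1121/225) since 225 mod 4 = 1, 1121 mod 4 = 1; sign now +1
(1121/225) = (221/225)   [reduce mod 225]
reciprocity: (221/225) = +1·(225/221) since 221 mod 4 = 1, 225 mod 4 = 1; sign now +1
(225/221) = (4/221)   [reduce mod 221]
4 = 2^2·1; (2/221) = -1 since 221 mod 8 = 5, so (4/221) = (-1)^2·(1/221); sign now +1
(1/221) = 1; final value = sign = +1

1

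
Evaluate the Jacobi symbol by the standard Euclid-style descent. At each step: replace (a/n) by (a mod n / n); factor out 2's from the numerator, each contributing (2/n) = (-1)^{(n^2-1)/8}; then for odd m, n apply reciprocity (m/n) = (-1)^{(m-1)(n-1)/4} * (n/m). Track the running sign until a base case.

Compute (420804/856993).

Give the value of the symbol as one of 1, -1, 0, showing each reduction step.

1

420804 = 2^2·105201; (2/856993) = +1 since 856993 mod 8 = 1, so (420804/856993) = (+1)^2·(105201/856993); sign now +1
reciprocity: (105201/856993) = +1·(856993/105201) since 105201 mod 4 = 1, 856993 mod 4 = 1; sign now +1
(856993/105201) = (15385/105201)   [reduce mod 105201]
reciprocity: (15385/105201) = +1·(105201/15385) since 15385 mod 4 = 1, 105201 mod 4 = 1; sign now +1
(105201/15385) = (12891/15385)   [reduce mod 15385]
reciprocity: (12891/15385) = +1·(15385/12891) since 12891 mod 4 = 3, 15385 mod 4 = 1; sign now +1
(15385/12891) = (2494/12891)   [reduce mod 12891]
2494 = 2^1·1247; (2/12891) = -1 since 12891 mod 8 = 3, so (2494/12891) = (-1)^1·(1247/12891); sign now -1
reciprocity: (1247/12891) = -1·(12891/1247) since 1247 mod 4 = 3, 12891 mod 4 = 3; sign now +1
(12891/1247) = (421/1247)   [reduce mod 1247]
reciprocity: (421/1247) = +1·(1247/421) since 421 mod 4 = 1, 1247 mod 4 = 3; sign now +1
(1247/421) = (405/421)   [reduce mod 421]
reciprocity: (405/421) = +1·(421/405) since 405 mod 4 = 1, 421 mod 4 = 1; sign now +1
(421/405) = (16/405)   [reduce mod 405]
16 = 2^4·1; (2/405) = -1 since 405 mod 8 = 5, so (16/405) = (-1)^4·(1/405); sign now +1
(1/405) = 1; final value = sign = +1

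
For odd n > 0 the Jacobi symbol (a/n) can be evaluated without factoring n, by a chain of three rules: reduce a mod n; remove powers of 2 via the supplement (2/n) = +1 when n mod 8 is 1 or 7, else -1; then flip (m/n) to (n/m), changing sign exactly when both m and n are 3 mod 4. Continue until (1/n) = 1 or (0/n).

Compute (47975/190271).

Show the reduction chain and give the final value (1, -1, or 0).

flip (47975/190271) -> (190271/47975): both odd, 47975 mod 4 = 3, 190271 mod 4 = 3, so the flip contributes -1; sign now -1
(190271/47975): 190271 mod 47975 = 46346, so (190271/47975) = (46346/47975)
factor out 2^1: 46346 = 2^1·23173; with 47975 mod 8 = 7, (2/47975) = +1; sign now -1; continue with (23173/47975)
flip (23173/47975) -> (47975/23173): both odd, 23173 mod 4 = 1, 47975 mod 4 = 3, so the flip contributes +1; sign now -1
(47975/23173): 47975 mod 23173 = 1629, so (47975/23173) = (1629/23173)
flip (1629/23173) -> (23173/1629): both odd, 1629 mod 4 = 1, 23173 mod 4 = 1, so the flip contributes +1; sign now -1
(23173/1629): 23173 mod 1629 = 367, so (23173/1629) = (367/1629)
flip (367/1629) -> (1629/367): both odd, 367 mod 4 = 3, 1629 mod 4 = 1, so the flip contributes +1; sign now -1
(1629/367): 1629 mod 367 = 161, so (1629/367) = (161/367)
flip (161/367) -> (367/161): both odd, 161 mod 4 = 1, 367 mod 4 = 3, so the flip contributes +1; sign now -1
(367/161): 367 mod 161 = 45, so (367/161) = (45/161)
flip (45/161) -> (161/45): both odd, 45 mod 4 = 1, 161 mod 4 = 1, so the flip contributes +1; sign now -1
(161/45): 161 mod 45 = 26, so (161/45) = (26/45)
factor out 2^1: 26 = 2^1·13; with 45 mod 8 = 5, (2/45) = -1; sign now +1; continue with (13/45)
flip (13/45) -> (45/13): both odd, 13 mod 4 = 1, 45 mod 4 = 1, so the flip contributes +1; sign now +1
(45/13): 45 mod 13 = 6, so (45/13) = (6/13)
factor out 2^1: 6 = 2^1·3; with 13 mod 8 = 5, (2/13) = -1; sign now -1; continue with (3/13)
flip (3/13) -> (13/3): both odd, 3 mod 4 = 3, 13 mod 4 = 1, so the flip contributes +1; sign now -1
(13/3): 13 mod 3 = 1, so (13/3) = (1/3)
reached (1/3) = 1, so the symbol is -1

-1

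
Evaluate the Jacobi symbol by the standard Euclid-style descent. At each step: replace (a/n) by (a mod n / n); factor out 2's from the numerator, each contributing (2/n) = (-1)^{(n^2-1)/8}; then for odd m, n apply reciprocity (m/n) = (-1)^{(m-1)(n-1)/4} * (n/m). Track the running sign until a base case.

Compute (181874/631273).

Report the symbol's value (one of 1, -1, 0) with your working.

factor out 2^1: 181874 = 2^1·90937; with 631273 mod 8 = 1, (2/631273) = +1; sign now +1; continue with (90937/631273)
flip (90937/631273) -> (631273/90937): both odd, 90937 mod 4 = 1, 631273 mod 4 = 1, so the flip contributes +1; sign now +1
(631273/90937): 631273 mod 90937 = 85651, so (631273/90937) = (85651/90937)
flip (85651/90937) -> (90937/85651): both odd, 85651 mod 4 = 3, 90937 mod 4 = 1, so the flip contributes +1; sign now +1
(90937/85651): 90937 mod 85651 = 5286, so (90937/85651) = (5286/85651)
factor out 2^1: 5286 = 2^1·2643; with 85651 mod 8 = 3, (2/85651) = -1; sign now -1; continue with (2643/85651)
flip (2643/85651) -> (85651/2643): both odd, 2643 mod 4 = 3, 85651 mod 4 = 3, so the flip contributes -1; sign now +1
(85651/2643): 85651 mod 2643 = 1075, so (85651/2643) = (1075/2643)
flip (1075/2643) -> (2643/1075): both odd, 1075 mod 4 = 3, 2643 mod 4 = 3, so the flip contributes -1; sign now -1
(2643/1075): 2643 mod 1075 = 493, so (2643/1075) = (493/1075)
flip (493/1075) -> (1075/493): both odd, 493 mod 4 = 1, 1075 mod 4 = 3, so the flip contributes +1; sign now -1
(1075/493): 1075 mod 493 = 89, so (1075/493) = (89/493)
flip (89/493) -> (493/89): both odd, 89 mod 4 = 1, 493 mod 4 = 1, so the flip contributes +1; sign now -1
(493/89): 493 mod 89 = 48, so (493/89) = (48/89)
factor out 2^4: 48 = 2^4·3; with 89 mod 8 = 1, (2/89) = +1; sign now -1; continue with (3/89)
flip (3/89) -> (89/3): both odd, 3 mod 4 = 3, 89 mod 4 = 1, so the flip contributes +1; sign now -1
(89/3): 89 mod 3 = 2, so (89/3) = (2/3)
factor out 2^1: 2 = 2^1·1; with 3 mod 8 = 3, (2/3) = -1; sign now +1; continue with (1/3)
reached (1/3) = 1, so the symbol is +1

1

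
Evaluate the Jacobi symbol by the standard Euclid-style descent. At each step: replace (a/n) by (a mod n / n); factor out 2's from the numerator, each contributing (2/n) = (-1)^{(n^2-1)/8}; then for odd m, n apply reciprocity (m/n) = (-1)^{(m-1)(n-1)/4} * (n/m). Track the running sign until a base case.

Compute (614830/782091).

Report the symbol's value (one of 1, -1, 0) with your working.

614830 = 2^1·307415; (2/782091) = -1 since 782091 mod 8 = 3, so (614830/782091) = (-1)^1·(307415/782091); sign now -1
reciprocity: (307415/782091) = -1·(782091/307415) since 307415 mod 4 = 3, 782091 mod 4 = 3; sign now +1
(782091/307415) = (167261/307415)   [reduce mod 307415]
reciprocity: (167261/307415) = +1·(307415/167261) since 167261 mod 4 = 1, 307415 mod 4 = 3; sign now +1
(307415/167261) = (140154/167261)   [reduce mod 167261]
140154 = 2^1·70077; (2/167261) = -1 since 167261 mod 8 = 5, so (140154/167261) = (-1)^1·(70077/167261); sign now -1
reciprocity: (70077/167261) = +1·(167261/70077) since 70077 mod 4 = 1, 167261 mod 4 = 1; sign now -1
(167261/70077) = (27107/70077)   [reduce mod 70077]
reciprocity: (27107/70077) = +1·(70077/27107) since 27107 mod 4 = 3, 70077 mod 4 = 1; sign now -1
(70077/27107) = (15863/27107)   [reduce mod 27107]
reciprocity: (15863/27107) = -1·(27107/15863) since 15863 mod 4 = 3, 27107 mod 4 = 3; sign now +1
(27107/15863) = (11244/15863)   [reduce mod 15863]
11244 = 2^2·2811; (2/15863) = +1 since 15863 mod 8 = 7, so (11244/15863) = (+1)^2·(2811/15863); sign now +1
reciprocity: (2811/15863) = -1·(15863/2811) since 2811 mod 4 = 3, 15863 mod 4 = 3; sign now -1
(15863/2811) = (1808/2811)   [reduce mod 2811]
1808 = 2^4·113; (2/2811) = -1 since 2811 mod 8 = 3, so (1808/2811) = (-1)^4·(113/2811); sign now -1
reciprocity: (113/2811) = +1·(2811/113) since 113 mod 4 = 1, 2811 mod 4 = 3; sign now -1
(2811/113) = (99/113)   [reduce mod 113]
reciprocity: (99/113) = +1·(113/99) since 99 mod 4 = 3, 113 mod 4 = 1; sign now -1
(113/99) = (14/99)   [reduce mod 99]
14 = 2^1·7; (2/99) = -1 since 99 mod 8 = 3, so (14/99) = (-1)^1·(7/99); sign now +1
reciprocity: (7/99) = -1·(99/7) since 7 mod 4 = 3, 99 mod 4 = 3; sign now -1
(99/7) = (1/7)   [reduce mod 7]
(1/7) = 1; final value = sign = -1

-1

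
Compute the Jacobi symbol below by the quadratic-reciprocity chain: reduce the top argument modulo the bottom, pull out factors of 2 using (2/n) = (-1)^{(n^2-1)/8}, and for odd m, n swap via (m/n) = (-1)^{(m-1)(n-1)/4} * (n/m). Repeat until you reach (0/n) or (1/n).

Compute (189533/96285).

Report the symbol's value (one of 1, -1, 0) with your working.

1

(189533/96285) = (93248/96285)   [reduce mod 96285]
93248 = 2^6·1457; (2/96285) = -1 since 96285 mod 8 = 5, so (93248/96285) = (-1)^6·(1457/96285); sign now +1
reciprocity: (1457/96285) = +1·(96285/1457) since 1457 mod 4 = 1, 96285 mod 4 = 1; sign now +1
(96285/1457) = (123/1457)   [reduce mod 1457]
reciprocity: (123/1457) = +1·(1457/123) since 123 mod 4 = 3, 1457 mod 4 = 1; sign now +1
(1457/123) = (104/123)   [reduce mod 123]
104 = 2^3·13; (2/123) = -1 since 123 mod 8 = 3, so (104/123) = (-1)^3·(13/123); sign now -1
reciprocity: (13/123) = +1·(123/13) since 13 mod 4 = 1, 123 mod 4 = 3; sign now -1
(123/13) = (6/13)   [reduce mod 13]
6 = 2^1·3; (2/13) = -1 since 13 mod 8 = 5, so (6/13) = (-1)^1·(3/13); sign now +1
reciprocity: (3/13) = +1·(13/3) since 3 mod 4 = 3, 13 mod 4 = 1; sign now +1
(13/3) = (1/3)   [reduce mod 3]
(1/3) = 1; final value = sign = +1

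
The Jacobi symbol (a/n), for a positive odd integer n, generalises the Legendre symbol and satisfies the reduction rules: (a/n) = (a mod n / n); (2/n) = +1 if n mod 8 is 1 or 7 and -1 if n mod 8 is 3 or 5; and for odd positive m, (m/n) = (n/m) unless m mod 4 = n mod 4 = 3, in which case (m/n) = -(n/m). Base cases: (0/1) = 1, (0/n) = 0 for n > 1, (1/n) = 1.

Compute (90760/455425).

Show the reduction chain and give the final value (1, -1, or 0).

0

90760 = 2^3·11345; (2/455425) = +1 since 455425 mod 8 = 1, so (90760/455425) = (+1)^3·(11345/455425); sign now +1
reciprocity: (11345/455425) = +1·(455425/11345) since 11345 mod 4 = 1, 455425 mod 4 = 1; sign now +1
(455425/11345) = (1625/11345)   [reduce mod 11345]
reciprocity: (1625/11345) = +1·(11345/1625) since 1625 mod 4 = 1, 11345 mod 4 = 1; sign now +1
(11345/1625) = (1595/1625)   [reduce mod 1625]
reciprocity: (1595/1625) = +1·(1625/1595) since 1595 mod 4 = 3, 1625 mod 4 = 1; sign now +1
(1625/1595) = (30/1595)   [reduce mod 1595]
30 = 2^1·15; (2/1595) = -1 since 1595 mod 8 = 3, so (30/1595) = (-1)^1·(15/1595); sign now -1
reciprocity: (15/1595) = -1·(1595/15) since 15 mod 4 = 3, 1595 mod 4 = 3; sign now +1
(1595/15) = (5/15)   [reduce mod 15]
reciprocity: (5/15) = +1·(15/5) since 5 mod 4 = 1, 15 mod 4 = 3; sign now +1
(15/5) = (0/5)   [reduce mod 5]
(0/5) = 0   [gcd(a, n) > 1]; final value = 0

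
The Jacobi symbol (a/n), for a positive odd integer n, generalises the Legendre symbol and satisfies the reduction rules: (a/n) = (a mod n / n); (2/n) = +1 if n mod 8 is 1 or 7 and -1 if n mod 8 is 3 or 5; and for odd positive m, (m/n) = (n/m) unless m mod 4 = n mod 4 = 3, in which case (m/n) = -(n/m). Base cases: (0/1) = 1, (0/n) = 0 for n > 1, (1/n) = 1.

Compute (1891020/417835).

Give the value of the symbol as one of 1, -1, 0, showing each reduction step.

0

(1891020/417835): 1891020 mod 417835 = 219680, so (1891020/417835) = (219680/417835)
factor out 2^5: 219680 = 2^5·6865; with 417835 mod 8 = 3, (2/417835) = -1; sign now -1; continue with (6865/417835)
flip (6865/417835) -> (417835/6865): both odd, 6865 mod 4 = 1, 417835 mod 4 = 3, so the flip contributes +1; sign now -1
(417835/6865): 417835 mod 6865 = 5935, so (417835/6865) = (5935/6865)
flip (5935/6865) -> (6865/5935): both odd, 5935 mod 4 = 3, 6865 mod 4 = 1, so the flip contributes +1; sign now -1
(6865/5935): 6865 mod 5935 = 930, so (6865/5935) = (930/5935)
factor out 2^1: 930 = 2^1·465; with 5935 mod 8 = 7, (2/5935) = +1; sign now -1; continue with (465/5935)
flip (465/5935) -> (5935/465): both odd, 465 mod 4 = 1, 5935 mod 4 = 3, so the flip contributes +1; sign now -1
(5935/465): 5935 mod 465 = 355, so (5935/465) = (355/465)
flip (355/465) -> (465/355): both odd, 355 mod 4 = 3, 465 mod 4 = 1, so the flip contributes +1; sign now -1
(465/355): 465 mod 355 = 110, so (465/355) = (110/355)
factor out 2^1: 110 = 2^1·55; with 355 mod 8 = 3, (2/355) = -1; sign now +1; continue with (55/355)
flip (55/355) -> (355/55): both odd, 55 mod 4 = 3, 355 mod 4 = 3, so the flip contributes -1; sign now -1
(355/55): 355 mod 55 = 25, so (355/55) = (25/55)
flip (25/55) -> (55/25): both odd, 25 mod 4 = 1, 55 mod 4 = 3, so the flip contributes +1; sign now -1
(55/25): 55 mod 25 = 5, so (55/25) = (5/25)
flip (5/25) -> (25/5): both odd, 5 mod 4 = 1, 25 mod 4 = 1, so the flip contributes +1; sign now -1
(25/5): 25 mod 5 = 0, so (25/5) = (0/5)
reached (0/5); gcd(a, n) > 1, so (0/5) = 0 and the symbol is 0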